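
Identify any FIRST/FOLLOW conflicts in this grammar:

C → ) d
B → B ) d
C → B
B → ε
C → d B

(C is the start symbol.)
Nullable non-terminals: B, C.
FIRST sets used below: FIRST(B) = { ')', ε }

B: nullable alternative(s) B → ε; FOLLOW(B) = { $, ')' }
  B → B ) d: FIRST \ {ε} = { ')' } — overlaps FOLLOW(B) on { ')' }: CONFLICT
  B → ε: FIRST \ {ε} = { } — this is the only nullable alternative, skip

C: nullable alternative(s) C → B; FOLLOW(C) = { $ }
  C → ) d: FIRST \ {ε} = { ')' } — disjoint from FOLLOW(C)
  C → B: FIRST \ {ε} = { ')' } — this is the only nullable alternative, skip
  C → d B: FIRST \ {ε} = { 'd' } — disjoint from FOLLOW(C)

So the grammar has 1 FIRST/FOLLOW conflict (marked CONFLICT above).

Answer: Yes. B → B ')' d with FOLLOW(B) on { ')' }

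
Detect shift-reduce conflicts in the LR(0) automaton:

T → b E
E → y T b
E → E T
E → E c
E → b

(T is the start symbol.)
Augment with T' → T and build the canonical LR(0) collection (I0 = CLOSURE({[T' → . T]}), then GOTO on every symbol after a dot until no new states appear). It has 10 states:
  I0: { [T → . b E], [T' → . T] }  — shift
  I1: { [T' → T .] }  — accept
  I2: { [E → . E T], [E → . E c], [E → . b], [E → . y T b], [T → b . E] }  — shift
  I3: { [E → E . T], [E → E . c], [T → . b E], [T → b E .] }  — shift, reduce
  I4: { [E → b .] }  — reduce
  I5: { [E → y . T b], [T → . b E] }  — shift
  I6: { [E → y T . b] }  — shift
  I7: { [E → y T b .] }  — reduce
  I8: { [E → E T .] }  — reduce
  I9: { [E → E c .] }  — reduce

I3 contains reduce item [T → b E .] and shift items [E → E . c], [T → . b E] — shift-reduce conflict.

Answer: Yes — I3: [T → b E .] vs [E → E . c]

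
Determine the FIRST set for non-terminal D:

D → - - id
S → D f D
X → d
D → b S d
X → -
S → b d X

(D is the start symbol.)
{ '-', 'b' }

To compute FIRST(D), examine every production with D on the left-hand side, reading each right-hand side left to right until a non-nullable symbol is reached.

From D → - - id:
  - '-' is a terminal: add '-' and stop
From D → b S d:
  - b is a terminal: add 'b' and stop

Collecting: FIRST(D) = { '-', 'b' }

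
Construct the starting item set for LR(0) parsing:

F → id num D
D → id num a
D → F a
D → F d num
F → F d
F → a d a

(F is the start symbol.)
{ [F → . F d], [F → . a d a], [F → . id num D], [F' → . F] }

First, augment the grammar with F' → F
I₀ = CLOSURE({ [F' → . F] }):
  [F' → . F] has the dot before F: add [F → . id num D], [F → . F d], [F → . a d a]
No further items can be added.

I₀ = { [F → . F d], [F → . a d a], [F → . id num D], [F' → . F] }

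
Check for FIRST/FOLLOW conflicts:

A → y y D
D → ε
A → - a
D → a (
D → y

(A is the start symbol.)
No FIRST/FOLLOW conflicts.

Nullable non-terminals: D.

D: nullable alternative(s) D → ε; FOLLOW(D) = { $ }
  D → ε: FIRST \ {ε} = { } — this is the only nullable alternative, skip
  D → a (: FIRST \ {ε} = { 'a' } — disjoint from FOLLOW(D)
  D → y: FIRST \ {ε} = { 'y' } — disjoint from FOLLOW(D)

A has no nullable alternative, so no FIRST/FOLLOW check is needed there.

No FIRST/FOLLOW conflicts found.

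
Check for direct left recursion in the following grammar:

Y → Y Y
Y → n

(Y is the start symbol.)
Direct left recursion occurs when N → N α for some non-terminal N (the right-hand side begins with the left-hand side itself).

Y → Y Y: LEFT RECURSIVE (starts with Y)
Y → n: starts with n

The grammar has direct left recursion on: Y.

Answer: Yes, Y is left-recursive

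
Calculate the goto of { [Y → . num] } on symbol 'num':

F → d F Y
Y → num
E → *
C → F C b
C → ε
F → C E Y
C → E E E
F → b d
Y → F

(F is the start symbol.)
GOTO(I, 'num') = CLOSURE({ [A → αX.β] : [A → α.Xβ] ∈ I, X = 'num' })

Items with dot before 'num', with the dot advanced:
  [Y → . num] → [Y → num .]
Closure adds nothing (no advanced item has the dot before a non-terminal).

GOTO = { [Y → num .] }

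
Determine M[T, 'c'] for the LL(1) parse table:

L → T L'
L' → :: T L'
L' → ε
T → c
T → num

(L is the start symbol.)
To find M[T, 'c'], we find productions for T where 'c' is in the predict set (PREDICT(N → α) = (FIRST(α) \ {ε}) ∪ (FOLLOW(N) if α ⇒* ε)).

T → c: PREDICT = { 'c' }
  'c' is in predict set, so this production goes in M[T, 'c']
T → num: PREDICT = { 'num' }

M[T, 'c'] = T → c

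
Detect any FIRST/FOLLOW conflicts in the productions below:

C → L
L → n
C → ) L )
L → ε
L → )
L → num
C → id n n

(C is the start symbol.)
A FIRST/FOLLOW conflict occurs when a non-terminal N has a nullable alternative N → β (β ⇒* ε) and another alternative N → α with FIRST(α) ∩ FOLLOW(N) ≠ ∅: on such a lookahead the parser cannot decide between expanding α and letting N vanish via β.

Nullable non-terminals: C, L.
FIRST sets used below: FIRST(L) = { ')', 'n', 'num', ε }

C: nullable alternative(s) C → L; FOLLOW(C) = { $ }
  C → L: FIRST \ {ε} = { ')', 'n', 'num' } — this is the only nullable alternative, skip
  C → ) L ): FIRST \ {ε} = { ')' } — disjoint from FOLLOW(C)
  C → id n n: FIRST \ {ε} = { 'id' } — disjoint from FOLLOW(C)

L: nullable alternative(s) L → ε; FOLLOW(L) = { $, ')' }
  L → n: FIRST \ {ε} = { 'n' } — disjoint from FOLLOW(L)
  L → ε: FIRST \ {ε} = { } — this is the only nullable alternative, skip
  L → ): FIRST \ {ε} = { ')' } — overlaps FOLLOW(L) on { ')' }: CONFLICT
  L → num: FIRST \ {ε} = { 'num' } — disjoint from FOLLOW(L)

So the grammar has 1 FIRST/FOLLOW conflict (marked CONFLICT above).

Answer: Yes. L → ')' with FOLLOW(L) on { ')' }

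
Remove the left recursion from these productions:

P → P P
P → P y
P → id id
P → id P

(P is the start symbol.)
P is directly left-recursive. The standard transformation for
  A → A α₁ | ... | A α_m | β₁ | ... | β_n
is
  A  → β₁ A' | ... | β_n A'
  A' → α₁ A' | ... | α_m A' | ε

P → id id becomes P → id id P'
P → id P becomes P → id P P'
P → P P becomes P' → P P'
P → P y becomes P' → y P'
Add P' → ε

Resulting grammar:
P → id id P'
P → id P P'
P' → P P'
P' → y P'
P' → ε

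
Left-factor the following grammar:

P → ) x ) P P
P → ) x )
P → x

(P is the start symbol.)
Left-factoring transforms A → αβ₁ | αβ₂ into A → αA' and A' → β₁ | β₂
(α is the longest common prefix among the alternatives). Repeat until
no nonterminal has two alternatives with a common prefix.

Round 1: P has alternatives sharing prefix ') x )'. Introduce P': P → ) x ) P'
  Add: P' → P P
  Add: P' → ε

No remaining common prefixes — done.

Resulting grammar:
P → ) x ) P'
P' → P P
P' → ε
P → x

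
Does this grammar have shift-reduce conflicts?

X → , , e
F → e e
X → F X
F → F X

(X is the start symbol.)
A shift-reduce conflict occurs when an LR(0) state has both:
  - a complete (reduce) item [A → α .] (dot at the end), and
  - a shift item [B → β . c γ] (dot before a terminal).

Augment with X' → X and build the canonical LR(0) collection (I0 = CLOSURE({[X' → . X]}), then GOTO on every symbol after a dot until no new states appear). It has 9 states:
  I0: { [F → . F X], [F → . e e], [X → . , , e], [X → . F X], [X' → . X] }  — shift
  I1: { [X → , . , e] }  — shift
  I2: { [F → . F X], [F → . e e], [F → F . X], [X → . , , e], [X → . F X], [X → F . X] }  — shift
  I3: { [X' → X .] }  — accept
  I4: { [F → e . e] }  — shift
  I5: { [F → e e .] }  — reduce
  I6: { [F → F X .], [X → F X .] }  — 2 reduces
  I7: { [X → , , . e] }  — shift
  I8: { [X → , , e .] }  — reduce

No state contains both a complete item and a shift item.

Answer: No shift-reduce conflicts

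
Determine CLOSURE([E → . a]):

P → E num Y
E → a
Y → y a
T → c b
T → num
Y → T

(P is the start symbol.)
{ [E → . a] }

Start with: [E → . a]
The dot precedes the terminal a, so nothing is added.

CLOSURE = { [E → . a] }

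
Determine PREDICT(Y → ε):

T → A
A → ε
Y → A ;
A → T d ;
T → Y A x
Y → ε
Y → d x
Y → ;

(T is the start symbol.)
PREDICT(Y → ε) = (FIRST(RHS) \ {ε}) ∪ (FOLLOW(Y) if ε ∈ FIRST(RHS), i.e. RHS ⇒* ε)
The right-hand side is ε (FIRST(ε) = { ε }), so the predict set is FOLLOW(Y) = { ';', 'd', 'x' }
PREDICT(Y → ε) = { ';', 'd', 'x' }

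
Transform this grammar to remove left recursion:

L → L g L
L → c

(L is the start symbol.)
L → c L'
L' → g L L'
L' → ε

L is directly left-recursive. The standard transformation for
  A → A α₁ | ... | A α_m | β₁ | ... | β_n
is
  A  → β₁ A' | ... | β_n A'
  A' → α₁ A' | ... | α_m A' | ε

L → c becomes L → c L'
L → L g L becomes L' → g L L'
Add L' → ε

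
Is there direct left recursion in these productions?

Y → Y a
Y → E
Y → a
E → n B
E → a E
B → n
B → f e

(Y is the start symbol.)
Yes, Y is left-recursive

Direct left recursion occurs when N → N α for some non-terminal N (the right-hand side begins with the left-hand side itself).

Y → Y a: LEFT RECURSIVE (starts with Y)
Y → E: starts with E
Y → a: starts with a
E → n B: starts with n
E → a E: starts with a
B → n: starts with n
B → f e: starts with f

The grammar has direct left recursion on: Y.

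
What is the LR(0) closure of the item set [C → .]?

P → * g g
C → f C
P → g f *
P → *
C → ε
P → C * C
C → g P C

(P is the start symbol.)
To compute CLOSURE, for each item [A → α.Bβ] where B is a non-terminal, add [B → .γ] for all productions B → γ; repeat for the newly added items until nothing changes.

Start with: [C → .]
The dot is at the end, so nothing is added.

CLOSURE = { [C → .] }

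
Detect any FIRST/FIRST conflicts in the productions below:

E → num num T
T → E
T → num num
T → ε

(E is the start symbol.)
FIRST sets of the non-terminals at (or reachable through a nullable prefix from) the front of some alternative:
  FIRST(E) = { 'num' }

Productions for T:
  T → E: FIRST = { 'num' }
  T → num num: FIRST = { 'num' }
  T → ε: FIRST = { ε }
E has only one production, so no FIRST/FIRST conflict is possible there.

Conflict for T: T → E and T → num num
  Overlap: { 'num' }

Answer: Yes. T → E / T → num num on { 'num' }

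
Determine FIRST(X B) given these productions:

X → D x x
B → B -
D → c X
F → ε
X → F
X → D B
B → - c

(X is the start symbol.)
{ '-', 'c' }

FIRST sets of the non-terminals involved (from the grammar, by fixed-point iteration):
  FIRST(X) = { 'c', ε }
  FIRST(B) = { '-' }

To compute FIRST(X B), process the symbols left to right:
Symbol X is a non-terminal. Add FIRST(X) \ {ε} = { 'c' }
X is nullable (ε ∈ FIRST(X)), continue to the next symbol.
Symbol B is a non-terminal. Add FIRST(B) \ {ε} = { '-' }
B is not nullable (ε ∉ FIRST(B)), so stop here.
FIRST(X B) = { '-', 'c' }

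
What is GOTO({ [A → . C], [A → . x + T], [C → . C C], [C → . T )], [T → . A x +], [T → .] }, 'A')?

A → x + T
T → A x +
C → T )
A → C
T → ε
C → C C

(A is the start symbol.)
{ [T → A . x +] }

GOTO(I, 'A') = CLOSURE({ [A → αX.β] : [A → α.Xβ] ∈ I, X = 'A' })

Items with dot before 'A', with the dot advanced:
  [T → . A x +] → [T → A . x +]
Closure adds nothing (no advanced item has the dot before a non-terminal).

GOTO = { [T → A . x +] }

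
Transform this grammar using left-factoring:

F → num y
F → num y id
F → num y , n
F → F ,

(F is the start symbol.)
F → num y F'
F' → ε
F' → id
F' → , n
F → F ,

Left-factoring transforms A → αβ₁ | αβ₂ into A → αA' and A' → β₁ | β₂
(α is the longest common prefix among the alternatives). Repeat until
no nonterminal has two alternatives with a common prefix.

Round 1: F has alternatives sharing prefix 'num y'. Introduce F': F → num y F'
  Add: F' → ε
  Add: F' → id
  Add: F' → , n

No remaining common prefixes — done.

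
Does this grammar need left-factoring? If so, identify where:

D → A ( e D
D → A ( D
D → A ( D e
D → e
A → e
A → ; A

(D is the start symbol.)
Left-factoring is needed when two productions for the same non-terminal
share a common prefix on the right-hand side.

Productions for D:
  D → A ( e D
  D → A ( D
  D → A ( D e
  D → e
Productions for A:
  A → e
  A → ; A

Found common prefix 'A (' in productions for D

Answer: Yes, D has productions with common prefix 'A ('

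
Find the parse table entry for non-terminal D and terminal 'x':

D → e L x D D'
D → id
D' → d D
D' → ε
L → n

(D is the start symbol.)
Empty (error entry)

To find M[D, 'x'], we find productions for D where 'x' is in the predict set (PREDICT(N → α) = (FIRST(α) \ {ε}) ∪ (FOLLOW(N) if α ⇒* ε)).

D → e L x D D': PREDICT = { 'e' }
D → id: PREDICT = { 'id' }

M[D, 'x'] is empty (no production applies)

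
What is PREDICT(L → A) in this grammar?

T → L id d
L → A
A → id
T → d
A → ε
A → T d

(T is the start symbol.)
{ 'd', 'id' }

PREDICT(L → A) = (FIRST(RHS) \ {ε}) ∪ (FOLLOW(L) if ε ∈ FIRST(RHS), i.e. RHS ⇒* ε)
FIRST(A) = { 'd', 'id', ε }
FIRST(A) = { 'd', 'id', ε }
ε ∈ FIRST(A) (the right-hand side is nullable), so add FOLLOW(L) = { 'id' }
PREDICT(L → A) = { 'd', 'id' }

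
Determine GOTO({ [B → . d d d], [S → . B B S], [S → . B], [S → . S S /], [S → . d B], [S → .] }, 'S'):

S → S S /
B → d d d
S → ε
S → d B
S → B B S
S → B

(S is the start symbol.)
GOTO(I, 'S') = CLOSURE({ [A → αX.β] : [A → α.Xβ] ∈ I, X = 'S' })

Items with dot before 'S', with the dot advanced:
  [S → . S S /] → [S → S . S /]
Closure of the advanced items:
  [S → S . S /] has the dot before S: add [S → . S S /], [S → .], [S → . d B], [S → . B B S], [S → . B]
  [S → . B B S] has the dot before B: add [B → . d d d]

GOTO = { [B → . d d d], [S → . B B S], [S → . B], [S → . S S /], [S → . d B], [S → .], [S → S . S /] }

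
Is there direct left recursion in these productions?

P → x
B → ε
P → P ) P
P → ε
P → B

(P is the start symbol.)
Direct left recursion occurs when N → N α for some non-terminal N (the right-hand side begins with the left-hand side itself).

P → x: starts with x
B → ε: starts with ε
P → P ) P: LEFT RECURSIVE (starts with P)
P → ε: starts with ε
P → B: starts with B

The grammar has direct left recursion on: P.

Answer: Yes, P is left-recursive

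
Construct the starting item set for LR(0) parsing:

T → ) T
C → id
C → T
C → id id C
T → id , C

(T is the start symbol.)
{ [T → . ) T], [T → . id , C], [T' → . T] }

First, augment the grammar with T' → T
I₀ = CLOSURE({ [T' → . T] }):
  [T' → . T] has the dot before T: add [T → . ) T], [T → . id , C]
No further items can be added.

I₀ = { [T → . ) T], [T → . id , C], [T' → . T] }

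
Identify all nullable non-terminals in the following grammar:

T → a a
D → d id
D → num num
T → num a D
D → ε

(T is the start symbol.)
{ 'D' }

A non-terminal is nullable if it can derive ε (the empty string): either it has an ε-production, or it has a production whose right-hand side consists entirely of nullable non-terminals.

ε-productions: D → ε
So D is immediately nullable.
No further non-terminal can be added: every production for the remaining non-terminals contains a terminal or a non-nullable non-terminal.
Nullable = { 'D' }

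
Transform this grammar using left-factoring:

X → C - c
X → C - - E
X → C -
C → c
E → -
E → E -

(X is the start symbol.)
X → C - X'
X' → c
X' → - E
X' → ε
C → c
E → -
E → E -

Left-factoring transforms A → αβ₁ | αβ₂ into A → αA' and A' → β₁ | β₂
(α is the longest common prefix among the alternatives). Repeat until
no nonterminal has two alternatives with a common prefix.

Round 1: X has alternatives sharing prefix 'C -'. Introduce X': X → C - X'
  Add: X' → c
  Add: X' → - E
  Add: X' → ε

No remaining common prefixes — done.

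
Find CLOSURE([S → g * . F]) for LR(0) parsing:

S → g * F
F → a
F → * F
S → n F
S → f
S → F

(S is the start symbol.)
Start with: [S → g * . F]
  [S → g * . F] has the dot before F: add [F → . a], [F → . * F]
No further items can be added.

CLOSURE = { [F → . * F], [F → . a], [S → g * . F] }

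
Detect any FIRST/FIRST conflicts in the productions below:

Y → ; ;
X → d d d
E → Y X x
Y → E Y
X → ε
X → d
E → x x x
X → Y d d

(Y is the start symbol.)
A FIRST/FIRST conflict occurs when two productions N → α and N → β for the same non-terminal have FIRST(α) ∩ FIRST(β) ≠ ∅ (with ε ∈ FIRST of a nullable right-hand side, so two nullable alternatives also conflict).

FIRST sets of the non-terminals at (or reachable through a nullable prefix from) the front of some alternative:
  FIRST(E) = { ';', 'x' }
  FIRST(Y) = { ';', 'x' }

Productions for Y:
  Y → ; ;: FIRST = { ';' }
  Y → E Y: FIRST = { ';', 'x' }
Productions for X:
  X → d d d: FIRST = { 'd' }
  X → ε: FIRST = { ε }
  X → d: FIRST = { 'd' }
  X → Y d d: FIRST = { ';', 'x' }
Productions for E:
  E → Y X x: FIRST = { ';', 'x' }
  E → x x x: FIRST = { 'x' }

Conflict for Y: Y → ; ; and Y → E Y
  Overlap: { ';' }
Conflict for X: X → d d d and X → d
  Overlap: { 'd' }
Conflict for E: E → Y X x and E → x x x
  Overlap: { 'x' }

Answer: Yes. Y → ';' ';' / Y → E Y on { ';' }; X → d d d / X → d on { 'd' }; E → Y X x / E → x x x on { 'x' }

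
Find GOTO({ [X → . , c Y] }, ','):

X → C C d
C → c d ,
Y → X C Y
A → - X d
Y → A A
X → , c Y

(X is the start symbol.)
GOTO(I, ',') = CLOSURE({ [A → αX.β] : [A → α.Xβ] ∈ I, X = ',' })

Items with dot before ',', with the dot advanced:
  [X → . , c Y] → [X → , . c Y]
Closure adds nothing (no advanced item has the dot before a non-terminal).

GOTO = { [X → , . c Y] }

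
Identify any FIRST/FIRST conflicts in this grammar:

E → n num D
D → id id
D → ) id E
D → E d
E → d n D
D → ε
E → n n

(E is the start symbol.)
Yes. E → n num D / E → n n on { 'n' }

A FIRST/FIRST conflict occurs when two productions N → α and N → β for the same non-terminal have FIRST(α) ∩ FIRST(β) ≠ ∅ (with ε ∈ FIRST of a nullable right-hand side, so two nullable alternatives also conflict).

FIRST sets of the non-terminals at (or reachable through a nullable prefix from) the front of some alternative:
  FIRST(E) = { 'd', 'n' }

Productions for E:
  E → n num D: FIRST = { 'n' }
  E → d n D: FIRST = { 'd' }
  E → n n: FIRST = { 'n' }
Productions for D:
  D → id id: FIRST = { 'id' }
  D → ) id E: FIRST = { ')' }
  D → E d: FIRST = { 'd', 'n' }
  D → ε: FIRST = { ε }

Conflict for E: E → n num D and E → n n
  Overlap: { 'n' }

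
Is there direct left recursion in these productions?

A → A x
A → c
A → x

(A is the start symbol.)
Direct left recursion occurs when N → N α for some non-terminal N (the right-hand side begins with the left-hand side itself).

A → A x: LEFT RECURSIVE (starts with A)
A → c: starts with c
A → x: starts with x

The grammar has direct left recursion on: A.

Answer: Yes, A is left-recursive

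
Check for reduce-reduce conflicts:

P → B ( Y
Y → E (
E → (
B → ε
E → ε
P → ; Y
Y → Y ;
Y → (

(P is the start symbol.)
Augment with P' → P and build the canonical LR(0) collection (I0 = CLOSURE({[P' → . P]}), then GOTO on every symbol after a dot until no new states appear). It has 11 states:
  I0: { [B → .], [P → . ; Y], [P → . B ( Y], [P' → . P] }  — shift, reduce
  I1: { [E → . (], [E → .], [P → ; . Y], [Y → . (], [Y → . E (], [Y → . Y ;] }  — shift, reduce
  I2: { [P → B . ( Y] }  — shift
  I3: { [P' → P .] }  — accept
  I4: { [E → . (], [E → .], [P → B ( . Y], [Y → . (], [Y → . E (], [Y → . Y ;] }  — shift, reduce
  I5: { [E → ( .], [Y → ( .] }  — 2 reduces
  I6: { [Y → E . (] }  — shift
  I7: { [P → B ( Y .], [Y → Y . ;] }  — shift, reduce
  I8: { [Y → Y ; .] }  — reduce
  I9: { [Y → E ( .] }  — reduce
  I10: { [P → ; Y .], [Y → Y . ;] }  — shift, reduce

I5 contains complete items [E → ( .], [Y → ( .] — reduce-reduce conflict.

Answer: Yes — I5: [E → ( .] vs [Y → ( .]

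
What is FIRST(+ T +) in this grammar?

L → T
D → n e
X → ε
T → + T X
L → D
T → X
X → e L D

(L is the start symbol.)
{ '+' }

To compute FIRST(+ T +), process the symbols left to right:
Symbol + is a terminal. Add '+' and stop.
FIRST(+ T +) = { '+' }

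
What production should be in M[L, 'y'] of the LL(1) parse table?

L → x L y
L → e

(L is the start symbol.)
Empty (error entry)

To find M[L, 'y'], we find productions for L where 'y' is in the predict set (PREDICT(N → α) = (FIRST(α) \ {ε}) ∪ (FOLLOW(N) if α ⇒* ε)).

L → x L y: PREDICT = { 'x' }
L → e: PREDICT = { 'e' }

M[L, 'y'] is empty (no production applies)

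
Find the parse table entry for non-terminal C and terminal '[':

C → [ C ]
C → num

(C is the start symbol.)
C → [ C ]

To find M[C, '['], we find productions for C where '[' is in the predict set (PREDICT(N → α) = (FIRST(α) \ {ε}) ∪ (FOLLOW(N) if α ⇒* ε)).

C → [ C ]: PREDICT = { '[' }
  '[' is in predict set, so this production goes in M[C, '[']
C → num: PREDICT = { 'num' }

M[C, '['] = C → [ C ]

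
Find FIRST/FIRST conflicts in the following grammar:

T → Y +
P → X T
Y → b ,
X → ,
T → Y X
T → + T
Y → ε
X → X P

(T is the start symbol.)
A FIRST/FIRST conflict occurs when two productions N → α and N → β for the same non-terminal have FIRST(α) ∩ FIRST(β) ≠ ∅ (with ε ∈ FIRST of a nullable right-hand side, so two nullable alternatives also conflict).

FIRST sets of the non-terminals at (or reachable through a nullable prefix from) the front of some alternative:
  FIRST(Y) = { 'b', ε }
  FIRST(X) = { ',' }

Productions for T:
  T → Y +: FIRST = { '+', 'b' }
  T → Y X: FIRST = { ',', 'b' }
  T → + T: FIRST = { '+' }
Productions for Y:
  Y → b ,: FIRST = { 'b' }
  Y → ε: FIRST = { ε }
Productions for X:
  X → ,: FIRST = { ',' }
  X → X P: FIRST = { ',' }
P has only one production, so no FIRST/FIRST conflict is possible there.

Conflict for T: T → Y + and T → Y X
  Overlap: { 'b' }
Conflict for T: T → Y + and T → + T
  Overlap: { '+' }
Conflict for X: X → , and X → X P
  Overlap: { ',' }

Answer: Yes. T → Y '+' / T → Y X on { 'b' }; T → Y '+' / T → '+' T on { '+' }; X → ',' / X → X P on { ',' }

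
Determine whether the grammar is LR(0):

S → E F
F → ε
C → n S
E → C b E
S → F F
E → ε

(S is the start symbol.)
A grammar is LR(0) if no state in the canonical LR(0) collection has:
  - both a shift item (dot before a terminal) and a complete item (shift-reduce conflict), or
  - two or more complete items (reduce-reduce conflict; the accept item [S' → S .] counts as a complete item here).

Augment with S' → S and build the canonical LR(0) collection (I0 = CLOSURE({[S' → . S]}), then GOTO on every symbol after a dot until no new states appear). It has 11 states:
  I0: { [C → . n S], [E → . C b E], [E → .], [F → .], [S → . E F], [S → . F F], [S' → . S] }  — shift, 2 reduces
  I1: { [E → C . b E] }  — shift
  I2: { [F → .], [S → E . F] }  — reduce
  I3: { [F → .], [S → F . F] }  — reduce
  I4: { [S' → S .] }  — accept
  I5: { [C → . n S], [C → n . S], [E → . C b E], [E → .], [F → .], [S → . E F], [S → . F F] }  — shift, 2 reduces
  I6: { [C → n S .] }  — reduce
  I7: { [S → F F .] }  — reduce
  I8: { [S → E F .] }  — reduce
  I9: { [C → . n S], [E → . C b E], [E → .], [E → C b . E] }  — shift, reduce
  I10: { [E → C b E .] }  — reduce

Conflict in state I0:
  Shift-reduce conflict between [E → .] and [C → . n S]
So the grammar is NOT LR(0).

Answer: No. Shift-reduce conflict between [E → .] and [C → . n S]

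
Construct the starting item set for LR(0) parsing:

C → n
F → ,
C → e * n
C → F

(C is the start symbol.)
First, augment the grammar with C' → C
I₀ = CLOSURE({ [C' → . C] }):
  [C' → . C] has the dot before C: add [C → . n], [C → . e * n], [C → . F]
  [C → . F] has the dot before F: add [F → . ,]
No further items can be added.

I₀ = { [C → . F], [C → . e * n], [C → . n], [C' → . C], [F → . ,] }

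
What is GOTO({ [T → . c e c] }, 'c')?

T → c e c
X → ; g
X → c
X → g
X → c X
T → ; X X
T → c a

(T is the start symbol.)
GOTO(I, 'c') = CLOSURE({ [A → αX.β] : [A → α.Xβ] ∈ I, X = 'c' })

Items with dot before 'c', with the dot advanced:
  [T → . c e c] → [T → c . e c]
Closure adds nothing (no advanced item has the dot before a non-terminal).

GOTO = { [T → c . e c] }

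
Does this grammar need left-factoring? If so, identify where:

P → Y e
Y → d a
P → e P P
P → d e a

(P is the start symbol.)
No, left-factoring is not needed

Left-factoring is needed when two productions for the same non-terminal
share a common prefix on the right-hand side.

Productions for P:
  P → Y e
  P → e P P
  P → d e a

No common prefixes found.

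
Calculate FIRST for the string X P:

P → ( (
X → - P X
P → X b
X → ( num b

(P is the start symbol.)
FIRST sets of the non-terminals involved (from the grammar, by fixed-point iteration):
  FIRST(X) = { '(', '-' }

To compute FIRST(X P), process the symbols left to right:
Symbol X is a non-terminal. Add FIRST(X) \ {ε} = { '(', '-' }
X is not nullable (ε ∉ FIRST(X)), so stop here.
FIRST(X P) = { '(', '-' }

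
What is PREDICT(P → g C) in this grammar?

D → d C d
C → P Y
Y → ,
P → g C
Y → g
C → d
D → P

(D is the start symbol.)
{ 'g' }

PREDICT(P → g C) = (FIRST(RHS) \ {ε}) ∪ (FOLLOW(P) if ε ∈ FIRST(RHS), i.e. RHS ⇒* ε)
FIRST(g C) = { 'g' }
ε ∉ FIRST(g C), so FOLLOW(P) is not added.
PREDICT(P → g C) = { 'g' }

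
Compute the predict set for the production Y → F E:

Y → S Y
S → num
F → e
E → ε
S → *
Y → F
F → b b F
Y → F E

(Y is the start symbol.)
{ 'b', 'e' }

PREDICT(Y → F E) = (FIRST(RHS) \ {ε}) ∪ (FOLLOW(Y) if ε ∈ FIRST(RHS), i.e. RHS ⇒* ε)
FIRST(F) = { 'b', 'e' }
FIRST(F E) = { 'b', 'e' }
ε ∉ FIRST(F E), so FOLLOW(Y) is not added.
PREDICT(Y → F E) = { 'b', 'e' }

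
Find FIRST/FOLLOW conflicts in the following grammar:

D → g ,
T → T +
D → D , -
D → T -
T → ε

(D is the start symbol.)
A FIRST/FOLLOW conflict occurs when a non-terminal N has a nullable alternative N → β (β ⇒* ε) and another alternative N → α with FIRST(α) ∩ FOLLOW(N) ≠ ∅: on such a lookahead the parser cannot decide between expanding α and letting N vanish via β.

Nullable non-terminals: T.
FIRST sets used below: FIRST(T) = { '+', ε }

T: nullable alternative(s) T → ε; FOLLOW(T) = { '+', '-' }
  T → T +: FIRST \ {ε} = { '+' } — overlaps FOLLOW(T) on { '+' }: CONFLICT
  T → ε: FIRST \ {ε} = { } — this is the only nullable alternative, skip

D has no nullable alternative, so no FIRST/FOLLOW check is needed there.

So the grammar has 1 FIRST/FOLLOW conflict (marked CONFLICT above).

Answer: Yes. T → T '+' with FOLLOW(T) on { '+' }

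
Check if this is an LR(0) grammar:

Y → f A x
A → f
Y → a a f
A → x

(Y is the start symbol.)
A grammar is LR(0) if no state in the canonical LR(0) collection has:
  - both a shift item (dot before a terminal) and a complete item (shift-reduce conflict), or
  - two or more complete items (reduce-reduce conflict; the accept item [Y' → Y .] counts as a complete item here).

Augment with Y' → Y and build the canonical LR(0) collection (I0 = CLOSURE({[Y' → . Y]}), then GOTO on every symbol after a dot until no new states appear). It has 10 states:
  I0: { [Y → . a a f], [Y → . f A x], [Y' → . Y] }  — shift
  I1: { [Y' → Y .] }  — accept
  I2: { [Y → a . a f] }  — shift
  I3: { [A → . f], [A → . x], [Y → f . A x] }  — shift
  I4: { [Y → f A . x] }  — shift
  I5: { [A → f .] }  — reduce
  I6: { [A → x .] }  — reduce
  I7: { [Y → f A x .] }  — reduce
  I8: { [Y → a a . f] }  — shift
  I9: { [Y → a a f .] }  — reduce

Every state is either a pure shift/goto state or contains exactly one complete item and nothing to shift — no conflicts. The grammar is LR(0).

Answer: Yes, the grammar is LR(0)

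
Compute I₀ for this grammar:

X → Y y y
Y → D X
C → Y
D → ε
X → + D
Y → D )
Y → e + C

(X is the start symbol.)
{ [D → .], [X → . + D], [X → . Y y y], [X' → . X], [Y → . D )], [Y → . D X], [Y → . e + C] }

First, augment the grammar with X' → X
I₀ = CLOSURE({ [X' → . X] }):
  [X' → . X] has the dot before X: add [X → . Y y y], [X → . + D]
  [X → . Y y y] has the dot before Y: add [Y → . D X], [Y → . D )], [Y → . e + C]
  [Y → . D X] has the dot before D: add [D → .]
No further items can be added.

I₀ = { [D → .], [X → . + D], [X → . Y y y], [X' → . X], [Y → . D )], [Y → . D X], [Y → . e + C] }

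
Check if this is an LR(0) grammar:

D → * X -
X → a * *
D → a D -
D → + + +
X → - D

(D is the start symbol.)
A grammar is LR(0) if no state in the canonical LR(0) collection has:
  - both a shift item (dot before a terminal) and a complete item (shift-reduce conflict), or
  - two or more complete items (reduce-reduce conflict; the accept item [D' → D .] counts as a complete item here).

Augment with D' → D and build the canonical LR(0) collection (I0 = CLOSURE({[D' → . D]}), then GOTO on every symbol after a dot until no new states appear). It has 16 states:
  I0: { [D → . * X -], [D → . + + +], [D → . a D -], [D' → . D] }  — shift
  I1: { [D → * . X -], [X → . - D], [X → . a * *] }  — shift
  I2: { [D → + . + +] }  — shift
  I3: { [D' → D .] }  — accept
  I4: { [D → . * X -], [D → . + + +], [D → . a D -], [D → a . D -] }  — shift
  I5: { [D → a D . -] }  — shift
  I6: { [D → a D - .] }  — reduce
  I7: { [D → + + . +] }  — shift
  I8: { [D → + + + .] }  — reduce
  I9: { [D → . * X -], [D → . + + +], [D → . a D -], [X → - . D] }  — shift
  I10: { [D → * X . -] }  — shift
  I11: { [X → a . * *] }  — shift
  I12: { [X → a * . *] }  — shift
  I13: { [X → a * * .] }  — reduce
  I14: { [D → * X - .] }  — reduce
  I15: { [X → - D .] }  — reduce

Every state is either a pure shift/goto state or contains exactly one complete item and nothing to shift — no conflicts. The grammar is LR(0).

Answer: Yes, the grammar is LR(0)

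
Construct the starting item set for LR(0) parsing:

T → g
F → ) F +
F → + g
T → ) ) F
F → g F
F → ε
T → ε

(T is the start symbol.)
{ [T → . ) ) F], [T → . g], [T → .], [T' → . T] }

First, augment the grammar with T' → T
I₀ = CLOSURE({ [T' → . T] }):
  [T' → . T] has the dot before T: add [T → . g], [T → . ) ) F], [T → .]
No further items can be added.

I₀ = { [T → . ) ) F], [T → . g], [T → .], [T' → . T] }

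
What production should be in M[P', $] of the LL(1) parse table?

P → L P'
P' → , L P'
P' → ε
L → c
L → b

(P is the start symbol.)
To find M[P', $], we find productions for P' where $ is in the predict set (PREDICT(N → α) = (FIRST(α) \ {ε}) ∪ (FOLLOW(N) if α ⇒* ε)).

Relevant sets:
  FOLLOW(P') = { $ }

P' → , L P': PREDICT = { ',' }
P' → ε: PREDICT = { $ }
  $ is in predict set, so this production goes in M[P', $]

M[P', $] = P' → ε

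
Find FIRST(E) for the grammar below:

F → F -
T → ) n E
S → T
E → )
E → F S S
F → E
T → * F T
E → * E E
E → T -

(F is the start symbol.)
FIRST sets of the other non-terminals involved (by the same procedure, iterated to a fixed point):
  FIRST(F) = { ')', '*' }
  FIRST(T) = { ')', '*' }

From E → ):
  - ')' is a terminal: add ')' and stop
From E → F S S:
  - F is a non-terminal: add FIRST(F) \ {ε} = { ')', '*' }
    F is not nullable, so stop
From E → * E E:
  - '*' is a terminal: add '*' and stop
From E → T -:
  - T is a non-terminal: add FIRST(T) \ {ε} = { ')', '*' }
    T is not nullable, so stop

Collecting: FIRST(E) = { ')', '*' }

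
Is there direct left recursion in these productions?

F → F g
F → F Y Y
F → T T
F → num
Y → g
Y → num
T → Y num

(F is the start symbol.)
Yes, F is left-recursive

F → F g: LEFT RECURSIVE (starts with F)
F → F Y Y: LEFT RECURSIVE (starts with F)
F → T T: starts with T
F → num: starts with num
Y → g: starts with g
Y → num: starts with num
T → Y num: starts with Y

The grammar has direct left recursion on: F.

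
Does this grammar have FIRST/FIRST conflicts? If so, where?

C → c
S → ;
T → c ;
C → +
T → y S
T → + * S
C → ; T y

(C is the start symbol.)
A FIRST/FIRST conflict occurs when two productions N → α and N → β for the same non-terminal have FIRST(α) ∩ FIRST(β) ≠ ∅ (with ε ∈ FIRST of a nullable right-hand side, so two nullable alternatives also conflict).

Productions for C:
  C → c: FIRST = { 'c' }
  C → +: FIRST = { '+' }
  C → ; T y: FIRST = { ';' }
Productions for T:
  T → c ;: FIRST = { 'c' }
  T → y S: FIRST = { 'y' }
  T → + * S: FIRST = { '+' }
S has only one production, so no FIRST/FIRST conflict is possible there.

All alternatives of each non-terminal have pairwise disjoint FIRST sets.

Answer: No FIRST/FIRST conflicts.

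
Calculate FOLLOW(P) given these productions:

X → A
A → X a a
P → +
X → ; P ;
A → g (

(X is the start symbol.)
In X → ; P ;: P is followed by ';', add FIRST(';') \ {ε} = { ';' }

Taking the union: FOLLOW(P) = { ';' }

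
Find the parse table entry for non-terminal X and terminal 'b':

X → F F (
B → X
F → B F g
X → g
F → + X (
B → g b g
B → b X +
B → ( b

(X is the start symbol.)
X → F F (

To find M[X, 'b'], we find productions for X where 'b' is in the predict set (PREDICT(N → α) = (FIRST(α) \ {ε}) ∪ (FOLLOW(N) if α ⇒* ε)).

Relevant sets:
  FIRST(F) = { '(', '+', 'b', 'g' }

X → F F (: PREDICT = { '(', '+', 'b', 'g' }
  'b' is in predict set, so this production goes in M[X, 'b']
X → g: PREDICT = { 'g' }

M[X, 'b'] = X → F F (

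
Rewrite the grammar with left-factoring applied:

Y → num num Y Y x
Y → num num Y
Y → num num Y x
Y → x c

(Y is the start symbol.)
Y → num num Y Y'
Y' → Y x
Y' → ε
Y' → x
Y → x c

Left-factoring transforms A → αβ₁ | αβ₂ into A → αA' and A' → β₁ | β₂
(α is the longest common prefix among the alternatives). Repeat until
no nonterminal has two alternatives with a common prefix.

Round 1: Y has alternatives sharing prefix 'num num Y'. Introduce Y': Y → num num Y Y'
  Add: Y' → Y x
  Add: Y' → ε
  Add: Y' → x

No remaining common prefixes — done.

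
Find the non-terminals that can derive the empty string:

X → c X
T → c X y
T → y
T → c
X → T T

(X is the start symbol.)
There are no ε-productions, so no non-terminal can derive ε.
No non-terminals are nullable.

Answer: None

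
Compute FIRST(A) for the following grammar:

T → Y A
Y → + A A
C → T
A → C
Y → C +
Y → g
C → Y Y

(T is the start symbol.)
To compute FIRST(A), examine every production with A on the left-hand side, reading each right-hand side left to right until a non-nullable symbol is reached.

FIRST sets of the other non-terminals involved (by the same procedure, iterated to a fixed point):
  FIRST(C) = { '+', 'g' }

From A → C:
  - C is a non-terminal: add FIRST(C) \ {ε} = { '+', 'g' }
    C is not nullable, so stop

Collecting: FIRST(A) = { '+', 'g' }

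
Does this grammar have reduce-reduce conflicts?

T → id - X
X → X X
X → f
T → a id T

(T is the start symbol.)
Augment with T' → T and build the canonical LR(0) collection (I0 = CLOSURE({[T' → . T]}), then GOTO on every symbol after a dot until no new states appear). It has 10 states:
  I0: { [T → . a id T], [T → . id - X], [T' → . T] }  — shift
  I1: { [T' → T .] }  — accept
  I2: { [T → a . id T] }  — shift
  I3: { [T → id . - X] }  — shift
  I4: { [T → id - . X], [X → . X X], [X → . f] }  — shift
  I5: { [T → id - X .], [X → . X X], [X → . f], [X → X . X] }  — shift, reduce
  I6: { [X → f .] }  — reduce
  I7: { [X → . X X], [X → . f], [X → X . X], [X → X X .] }  — shift, reduce
  I8: { [T → . a id T], [T → . id - X], [T → a id . T] }  — shift
  I9: { [T → a id T .] }  — reduce

No state contains more than one complete item.

Answer: No reduce-reduce conflicts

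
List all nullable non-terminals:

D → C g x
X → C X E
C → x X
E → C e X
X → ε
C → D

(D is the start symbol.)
{ 'X' }

A non-terminal is nullable if it can derive ε (the empty string): either it has an ε-production, or it has a production whose right-hand side consists entirely of nullable non-terminals.

ε-productions: X → ε
So X is immediately nullable.
No further non-terminal can be added: every production for the remaining non-terminals contains a terminal or a non-nullable non-terminal.
Nullable = { 'X' }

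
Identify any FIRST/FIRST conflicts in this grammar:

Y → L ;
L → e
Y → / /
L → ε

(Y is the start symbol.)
A FIRST/FIRST conflict occurs when two productions N → α and N → β for the same non-terminal have FIRST(α) ∩ FIRST(β) ≠ ∅ (with ε ∈ FIRST of a nullable right-hand side, so two nullable alternatives also conflict).

FIRST sets of the non-terminals at (or reachable through a nullable prefix from) the front of some alternative:
  FIRST(L) = { 'e', ε }

Productions for Y:
  Y → L ;: FIRST = { ';', 'e' }
  Y → / /: FIRST = { '/' }
Productions for L:
  L → e: FIRST = { 'e' }
  L → ε: FIRST = { ε }

All alternatives of each non-terminal have pairwise disjoint FIRST sets.

Answer: No FIRST/FIRST conflicts.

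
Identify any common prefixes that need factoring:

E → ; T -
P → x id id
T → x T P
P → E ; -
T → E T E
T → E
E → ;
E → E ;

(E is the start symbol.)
Left-factoring is needed when two productions for the same non-terminal
share a common prefix on the right-hand side.

Productions for E:
  E → ; T -
  E → ;
  E → E ;
Productions for P:
  P → x id id
  P → E ; -
Productions for T:
  T → x T P
  T → E T E
  T → E

Found common prefix ';' in productions for E
Found common prefix 'E' in productions for T

Answer: Yes, E has productions with common prefix ';'; T has productions with common prefix 'E'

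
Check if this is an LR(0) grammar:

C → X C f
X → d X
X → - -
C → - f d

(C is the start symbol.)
Yes, the grammar is LR(0)

Augment with C' → C and build the canonical LR(0) collection (I0 = CLOSURE({[C' → . C]}), then GOTO on every symbol after a dot until no new states appear). It has 12 states:
  I0: { [C → . - f d], [C → . X C f], [C' → . C], [X → . - -], [X → . d X] }  — shift
  I1: { [C → - . f d], [X → - . -] }  — shift
  I2: { [C' → C .] }  — accept
  I3: { [C → . - f d], [C → . X C f], [C → X . C f], [X → . - -], [X → . d X] }  — shift
  I4: { [X → . - -], [X → . d X], [X → d . X] }  — shift
  I5: { [X → - . -] }  — shift
  I6: { [X → d X .] }  — reduce
  I7: { [X → - - .] }  — reduce
  I8: { [C → X C . f] }  — shift
  I9: { [C → X C f .] }  — reduce
  I10: { [C → - f . d] }  — shift
  I11: { [C → - f d .] }  — reduce

Every state is either a pure shift/goto state or contains exactly one complete item and nothing to shift — no conflicts. The grammar is LR(0).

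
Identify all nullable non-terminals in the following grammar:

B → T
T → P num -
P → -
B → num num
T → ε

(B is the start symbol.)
{ 'B', 'T' }

A non-terminal is nullable if it can derive ε (the empty string): either it has an ε-production, or it has a production whose right-hand side consists entirely of nullable non-terminals.

ε-productions: T → ε
So T is immediately nullable.
B → T: every symbol on the right is nullable, so B is nullable too.
No further non-terminal can be added: every production for the remaining non-terminals contains a terminal or a non-nullable non-terminal.
Nullable = { 'B', 'T' }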